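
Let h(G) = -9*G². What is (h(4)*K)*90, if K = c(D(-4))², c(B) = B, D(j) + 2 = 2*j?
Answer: -1296000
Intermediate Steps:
D(j) = -2 + 2*j
K = 100 (K = (-2 + 2*(-4))² = (-2 - 8)² = (-10)² = 100)
(h(4)*K)*90 = (-9*4²*100)*90 = (-9*16*100)*90 = -144*100*90 = -14400*90 = -1296000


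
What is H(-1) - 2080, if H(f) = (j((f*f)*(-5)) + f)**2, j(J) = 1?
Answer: -2080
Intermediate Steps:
H(f) = (1 + f)**2
H(-1) - 2080 = (1 - 1)**2 - 2080 = 0**2 - 2080 = 0 - 2080 = -2080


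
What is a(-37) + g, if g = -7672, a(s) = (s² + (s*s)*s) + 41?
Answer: -56915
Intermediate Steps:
a(s) = 41 + s² + s³ (a(s) = (s² + s²*s) + 41 = (s² + s³) + 41 = 41 + s² + s³)
a(-37) + g = (41 + (-37)² + (-37)³) - 7672 = (41 + 1369 - 50653) - 7672 = -49243 - 7672 = -56915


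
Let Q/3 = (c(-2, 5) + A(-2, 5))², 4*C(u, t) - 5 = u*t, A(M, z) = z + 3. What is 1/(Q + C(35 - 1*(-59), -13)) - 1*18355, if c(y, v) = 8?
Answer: -34048521/1855 ≈ -18355.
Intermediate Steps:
A(M, z) = 3 + z
C(u, t) = 5/4 + t*u/4 (C(u, t) = 5/4 + (u*t)/4 = 5/4 + (t*u)/4 = 5/4 + t*u/4)
Q = 768 (Q = 3*(8 + (3 + 5))² = 3*(8 + 8)² = 3*16² = 3*256 = 768)
1/(Q + C(35 - 1*(-59), -13)) - 1*18355 = 1/(768 + (5/4 + (¼)*(-13)*(35 - 1*(-59)))) - 1*18355 = 1/(768 + (5/4 + (¼)*(-13)*(35 + 59))) - 18355 = 1/(768 + (5/4 + (¼)*(-13)*94)) - 18355 = 1/(768 + (5/4 - 611/2)) - 18355 = 1/(768 - 1217/4) - 18355 = 1/(1855/4) - 18355 = 4/1855 - 18355 = -34048521/1855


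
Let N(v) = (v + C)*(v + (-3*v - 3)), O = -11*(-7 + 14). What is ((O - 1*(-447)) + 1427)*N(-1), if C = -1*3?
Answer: 7188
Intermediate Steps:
O = -77 (O = -11*7 = -77)
C = -3
N(v) = (-3 + v)*(-3 - 2*v) (N(v) = (v - 3)*(v + (-3*v - 3)) = (-3 + v)*(v + (-3 - 3*v)) = (-3 + v)*(-3 - 2*v))
((O - 1*(-447)) + 1427)*N(-1) = ((-77 - 1*(-447)) + 1427)*(9 - 2*(-1)² + 3*(-1)) = ((-77 + 447) + 1427)*(9 - 2*1 - 3) = (370 + 1427)*(9 - 2 - 3) = 1797*4 = 7188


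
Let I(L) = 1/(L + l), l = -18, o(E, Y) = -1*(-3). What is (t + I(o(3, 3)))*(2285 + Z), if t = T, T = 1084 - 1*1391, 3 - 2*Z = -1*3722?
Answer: -1273559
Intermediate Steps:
o(E, Y) = 3
Z = 3725/2 (Z = 3/2 - (-1)*3722/2 = 3/2 - 1/2*(-3722) = 3/2 + 1861 = 3725/2 ≈ 1862.5)
T = -307 (T = 1084 - 1391 = -307)
t = -307
I(L) = 1/(-18 + L) (I(L) = 1/(L - 18) = 1/(-18 + L))
(t + I(o(3, 3)))*(2285 + Z) = (-307 + 1/(-18 + 3))*(2285 + 3725/2) = (-307 + 1/(-15))*(8295/2) = (-307 - 1/15)*(8295/2) = -4606/15*8295/2 = -1273559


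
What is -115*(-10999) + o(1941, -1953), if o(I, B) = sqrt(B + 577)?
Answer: 1264885 + 4*I*sqrt(86) ≈ 1.2649e+6 + 37.094*I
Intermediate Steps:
o(I, B) = sqrt(577 + B)
-115*(-10999) + o(1941, -1953) = -115*(-10999) + sqrt(577 - 1953) = 1264885 + sqrt(-1376) = 1264885 + 4*I*sqrt(86)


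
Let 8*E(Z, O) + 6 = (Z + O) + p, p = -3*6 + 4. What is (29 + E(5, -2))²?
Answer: 46225/64 ≈ 722.27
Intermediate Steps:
p = -14 (p = -18 + 4 = -14)
E(Z, O) = -5/2 + O/8 + Z/8 (E(Z, O) = -¾ + ((Z + O) - 14)/8 = -¾ + ((O + Z) - 14)/8 = -¾ + (-14 + O + Z)/8 = -¾ + (-7/4 + O/8 + Z/8) = -5/2 + O/8 + Z/8)
(29 + E(5, -2))² = (29 + (-5/2 + (⅛)*(-2) + (⅛)*5))² = (29 + (-5/2 - ¼ + 5/8))² = (29 - 17/8)² = (215/8)² = 46225/64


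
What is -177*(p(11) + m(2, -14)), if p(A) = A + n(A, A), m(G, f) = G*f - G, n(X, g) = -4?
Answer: 4071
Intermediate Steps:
m(G, f) = -G + G*f
p(A) = -4 + A (p(A) = A - 4 = -4 + A)
-177*(p(11) + m(2, -14)) = -177*((-4 + 11) + 2*(-1 - 14)) = -177*(7 + 2*(-15)) = -177*(7 - 30) = -177*(-23) = 4071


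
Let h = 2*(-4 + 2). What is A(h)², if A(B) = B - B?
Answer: 0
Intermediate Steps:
h = -4 (h = 2*(-2) = -4)
A(B) = 0
A(h)² = 0² = 0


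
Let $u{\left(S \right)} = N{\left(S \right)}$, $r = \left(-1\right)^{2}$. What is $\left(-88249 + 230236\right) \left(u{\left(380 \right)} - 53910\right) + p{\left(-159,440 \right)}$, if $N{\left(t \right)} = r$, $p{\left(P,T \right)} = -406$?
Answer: $-7654377589$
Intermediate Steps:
$r = 1$
$N{\left(t \right)} = 1$
$u{\left(S \right)} = 1$
$\left(-88249 + 230236\right) \left(u{\left(380 \right)} - 53910\right) + p{\left(-159,440 \right)} = \left(-88249 + 230236\right) \left(1 - 53910\right) - 406 = 141987 \left(-53909\right) - 406 = -7654377183 - 406 = -7654377589$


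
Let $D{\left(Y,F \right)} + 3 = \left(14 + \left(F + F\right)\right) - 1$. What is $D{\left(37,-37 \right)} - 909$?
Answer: $-973$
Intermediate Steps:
$D{\left(Y,F \right)} = 10 + 2 F$ ($D{\left(Y,F \right)} = -3 + \left(\left(14 + \left(F + F\right)\right) - 1\right) = -3 + \left(\left(14 + 2 F\right) - 1\right) = -3 + \left(13 + 2 F\right) = 10 + 2 F$)
$D{\left(37,-37 \right)} - 909 = \left(10 + 2 \left(-37\right)\right) - 909 = \left(10 - 74\right) - 909 = -64 - 909 = -973$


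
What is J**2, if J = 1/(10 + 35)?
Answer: 1/2025 ≈ 0.00049383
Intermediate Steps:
J = 1/45 ≈ 0.022222
J**2 = (1/45)**2 = 1/2025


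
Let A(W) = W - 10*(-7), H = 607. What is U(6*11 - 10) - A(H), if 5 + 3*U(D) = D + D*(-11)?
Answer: -2596/3 ≈ -865.33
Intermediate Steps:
U(D) = -5/3 - 10*D/3 (U(D) = -5/3 + (D + D*(-11))/3 = -5/3 + (D - 11*D)/3 = -5/3 + (-10*D)/3 = -5/3 - 10*D/3)
A(W) = 70 + W (A(W) = W + 70 = 70 + W)
U(6*11 - 10) - A(H) = (-5/3 - 10*(6*11 - 10)/3) - (70 + 607) = (-5/3 - 10*(66 - 10)/3) - 1*677 = (-5/3 - 10/3*56) - 677 = (-5/3 - 560/3) - 677 = -565/3 - 677 = -2596/3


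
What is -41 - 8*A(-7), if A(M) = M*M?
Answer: -433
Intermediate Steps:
A(M) = M²
-41 - 8*A(-7) = -41 - 8*(-7)² = -41 - 8*49 = -41 - 392 = -433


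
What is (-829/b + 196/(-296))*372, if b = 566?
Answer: -8284440/10471 ≈ -791.18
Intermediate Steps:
(-829/b + 196/(-296))*372 = (-829/566 + 196/(-296))*372 = (-829*1/566 + 196*(-1/296))*372 = (-829/566 - 49/74)*372 = -22270/10471*372 = -8284440/10471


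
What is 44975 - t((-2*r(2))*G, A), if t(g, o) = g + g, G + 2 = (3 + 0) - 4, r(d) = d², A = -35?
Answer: 44927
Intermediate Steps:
G = -3 (G = -2 + ((3 + 0) - 4) = -2 + (3 - 4) = -2 - 1 = -3)
t(g, o) = 2*g
44975 - t((-2*r(2))*G, A) = 44975 - 2*-2*2²*(-3) = 44975 - 2*-2*4*(-3) = 44975 - 2*(-8*(-3)) = 44975 - 2*24 = 44975 - 1*48 = 44975 - 48 = 44927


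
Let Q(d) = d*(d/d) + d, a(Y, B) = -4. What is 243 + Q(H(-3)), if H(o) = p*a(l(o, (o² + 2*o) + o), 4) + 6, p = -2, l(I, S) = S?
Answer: 271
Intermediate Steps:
H(o) = 14 (H(o) = -2*(-4) + 6 = 8 + 6 = 14)
Q(d) = 2*d (Q(d) = d*1 + d = d + d = 2*d)
243 + Q(H(-3)) = 243 + 2*14 = 243 + 28 = 271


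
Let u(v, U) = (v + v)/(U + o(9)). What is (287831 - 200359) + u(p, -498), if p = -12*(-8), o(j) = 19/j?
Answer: 390385808/4463 ≈ 87472.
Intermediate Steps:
p = 96
u(v, U) = 2*v/(19/9 + U) (u(v, U) = (v + v)/(U + 19/9) = (2*v)/(U + 19*(⅑)) = (2*v)/(U + 19/9) = (2*v)/(19/9 + U) = 2*v/(19/9 + U))
(287831 - 200359) + u(p, -498) = (287831 - 200359) + 18*96/(19 + 9*(-498)) = 87472 + 18*96/(19 - 4482) = 87472 + 18*96/(-4463) = 87472 + 18*96*(-1/4463) = 87472 - 1728/4463 = 390385808/4463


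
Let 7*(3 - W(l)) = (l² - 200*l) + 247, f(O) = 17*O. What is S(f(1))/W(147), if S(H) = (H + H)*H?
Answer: 238/445 ≈ 0.53483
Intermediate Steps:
W(l) = -226/7 - l²/7 + 200*l/7 (W(l) = 3 - ((l² - 200*l) + 247)/7 = 3 - (247 + l² - 200*l)/7 = 3 + (-247/7 - l²/7 + 200*l/7) = -226/7 - l²/7 + 200*l/7)
S(H) = 2*H² (S(H) = (2*H)*H = 2*H²)
S(f(1))/W(147) = (2*(17*1)²)/(-226/7 - ⅐*147² + (200/7)*147) = (2*17²)/(-226/7 - ⅐*21609 + 4200) = (2*289)/(-226/7 - 3087 + 4200) = 578/(7565/7) = 578*(7/7565) = 238/445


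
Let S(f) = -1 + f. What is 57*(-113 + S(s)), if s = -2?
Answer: -6612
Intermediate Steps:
57*(-113 + S(s)) = 57*(-113 + (-1 - 2)) = 57*(-113 - 3) = 57*(-116) = -6612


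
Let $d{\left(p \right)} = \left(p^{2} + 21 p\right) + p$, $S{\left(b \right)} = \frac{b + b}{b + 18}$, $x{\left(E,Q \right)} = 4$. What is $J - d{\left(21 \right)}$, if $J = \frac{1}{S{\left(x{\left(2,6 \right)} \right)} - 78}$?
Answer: $- \frac{771173}{854} \approx -903.01$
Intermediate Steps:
$S{\left(b \right)} = \frac{2 b}{18 + b}$
$J = - \frac{11}{854}$ ($J = \frac{1}{2 \cdot 4 \frac{1}{18 + 4} - 78} = \frac{1}{2 \cdot 4 \cdot \frac{1}{22} - 78} = \frac{1}{\frac{4}{11} - 78} = \frac{1}{- \frac{854}{11}} = - \frac{11}{854} \approx -0.012881$)
$d{\left(p \right)} = p^{2} + 22 p$
$J - d{\left(21 \right)} = - \frac{11}{854} - 21 \left(22 + 21\right) = - \frac{11}{854} - 21 \cdot 43 = - \frac{11}{854} - 903 = - \frac{771173}{854}$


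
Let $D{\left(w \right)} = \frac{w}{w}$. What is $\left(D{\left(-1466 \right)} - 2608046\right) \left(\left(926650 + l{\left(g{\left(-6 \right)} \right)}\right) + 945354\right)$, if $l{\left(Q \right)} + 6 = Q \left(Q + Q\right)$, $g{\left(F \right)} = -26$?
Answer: $-4885781100750$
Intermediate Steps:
$D{\left(w \right)} = 1$
$l{\left(Q \right)} = -6 + 2 Q^{2}$ ($l{\left(Q \right)} = -6 + Q \left(Q + Q\right) = -6 + Q 2 Q = -6 + 2 Q^{2}$)
$\left(D{\left(-1466 \right)} - 2608046\right) \left(\left(926650 + l{\left(g{\left(-6 \right)} \right)}\right) + 945354\right) = \left(1 - 2608046\right) \left(\left(926650 - \left(6 - 2 \left(-26\right)^{2}\right)\right) + 945354\right) = - 2608045 \left(\left(926650 + \left(-6 + 2 \cdot 676\right)\right) + 945354\right) = - 2608045 \left(\left(926650 + \left(-6 + 1352\right)\right) + 945354\right) = - 2608045 \left(\left(926650 + 1346\right) + 945354\right) = - 2608045 \left(927996 + 945354\right) = \left(-2608045\right) 1873350 = -4885781100750$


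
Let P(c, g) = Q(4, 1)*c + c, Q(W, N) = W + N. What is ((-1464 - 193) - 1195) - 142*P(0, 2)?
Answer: -2852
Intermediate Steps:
Q(W, N) = N + W
P(c, g) = 6*c (P(c, g) = (1 + 4)*c + c = 5*c + c = 6*c)
((-1464 - 193) - 1195) - 142*P(0, 2) = ((-1464 - 193) - 1195) - 852*0 = (-1657 - 1195) - 142*0 = -2852 + 0 = -2852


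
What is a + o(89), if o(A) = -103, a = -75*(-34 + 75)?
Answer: -3178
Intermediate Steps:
a = -3075 (a = -75*41 = -3075)
a + o(89) = -3075 - 103 = -3178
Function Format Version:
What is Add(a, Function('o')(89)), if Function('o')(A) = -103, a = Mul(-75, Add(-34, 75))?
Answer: -3178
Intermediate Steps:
a = -3075 (a = Mul(-75, 41) = -3075)
Add(a, Function('o')(89)) = Add(-3075, -103) = -3178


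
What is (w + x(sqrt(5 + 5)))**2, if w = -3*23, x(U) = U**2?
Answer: 3481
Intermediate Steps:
w = -69
(w + x(sqrt(5 + 5)))**2 = (-69 + (sqrt(5 + 5))**2)**2 = (-69 + (sqrt(10))**2)**2 = (-69 + 10)**2 = (-59)**2 = 3481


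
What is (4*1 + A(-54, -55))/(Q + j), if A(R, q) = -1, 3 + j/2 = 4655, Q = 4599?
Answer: 3/13903 ≈ 0.00021578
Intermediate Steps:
j = 9304 (j = -6 + 2*4655 = -6 + 9310 = 9304)
(4*1 + A(-54, -55))/(Q + j) = (4*1 - 1)/(4599 + 9304) = (4 - 1)/13903 = 3*(1/13903) = 3/13903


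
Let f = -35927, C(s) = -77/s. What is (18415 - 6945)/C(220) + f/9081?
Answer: -2083432889/63567 ≈ -32775.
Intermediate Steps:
(18415 - 6945)/C(220) + f/9081 = (18415 - 6945)/((-77/220)) - 35927/9081 = 11470/((-77*1/220)) - 35927*1/9081 = 11470/(-7/20) - 35927/9081 = 11470*(-20/7) - 35927/9081 = -229400/7 - 35927/9081 = -2083432889/63567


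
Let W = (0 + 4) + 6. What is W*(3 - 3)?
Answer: 0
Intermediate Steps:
W = 10 (W = 4 + 6 = 10)
W*(3 - 3) = 10*(3 - 3) = 10*0 = 0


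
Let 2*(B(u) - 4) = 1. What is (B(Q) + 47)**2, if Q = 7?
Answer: 10609/4 ≈ 2652.3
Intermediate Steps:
B(u) = 9/2 (B(u) = 4 + (1/2)*1 = 4 + 1/2 = 9/2)
(B(Q) + 47)**2 = (9/2 + 47)**2 = (103/2)**2 = 10609/4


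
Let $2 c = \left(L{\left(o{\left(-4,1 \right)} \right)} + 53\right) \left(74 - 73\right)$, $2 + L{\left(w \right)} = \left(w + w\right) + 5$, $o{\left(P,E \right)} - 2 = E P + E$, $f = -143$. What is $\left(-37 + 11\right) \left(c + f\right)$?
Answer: $3016$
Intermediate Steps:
$o{\left(P,E \right)} = 2 + E + E P$ ($o{\left(P,E \right)} = 2 + \left(E P + E\right) = 2 + \left(E + E P\right) = 2 + E + E P$)
$L{\left(w \right)} = 3 + 2 w$ ($L{\left(w \right)} = -2 + \left(\left(w + w\right) + 5\right) = -2 + \left(2 w + 5\right) = -2 + \left(5 + 2 w\right) = 3 + 2 w$)
$c = 27$ ($c = \frac{\left(\left(3 + 2 \left(2 + 1 + 1 \left(-4\right)\right)\right) + 53\right) \left(74 - 73\right)}{2} = \frac{\left(\left(3 + 2 \left(2 + 1 - 4\right)\right) + 53\right) 1}{2} = \frac{\left(\left(3 + 2 \left(-1\right)\right) + 53\right) 1}{2} = \frac{\left(\left(3 - 2\right) + 53\right) 1}{2} = \frac{\left(1 + 53\right) 1}{2} = \frac{54 \cdot 1}{2} = \frac{1}{2} \cdot 54 = 27$)
$\left(-37 + 11\right) \left(c + f\right) = \left(-37 + 11\right) \left(27 - 143\right) = \left(-26\right) \left(-116\right) = 3016$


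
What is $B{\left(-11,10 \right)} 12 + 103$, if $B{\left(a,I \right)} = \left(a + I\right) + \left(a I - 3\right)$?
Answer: $-1265$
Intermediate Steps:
$B{\left(a,I \right)} = -3 + I + a + I a$ ($B{\left(a,I \right)} = \left(I + a\right) + \left(I a - 3\right) = \left(I + a\right) + \left(-3 + I a\right) = -3 + I + a + I a$)
$B{\left(-11,10 \right)} 12 + 103 = \left(-3 + 10 - 11 + 10 \left(-11\right)\right) 12 + 103 = \left(-3 + 10 - 11 - 110\right) 12 + 103 = \left(-114\right) 12 + 103 = -1368 + 103 = -1265$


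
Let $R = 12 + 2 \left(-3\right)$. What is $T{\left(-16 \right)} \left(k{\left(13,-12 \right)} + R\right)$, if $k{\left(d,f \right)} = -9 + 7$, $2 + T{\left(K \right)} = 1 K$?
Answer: $-72$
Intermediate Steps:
$T{\left(K \right)} = -2 + K$ ($T{\left(K \right)} = -2 + 1 K = -2 + K$)
$R = 6$ ($R = 12 - 6 = 6$)
$k{\left(d,f \right)} = -2$
$T{\left(-16 \right)} \left(k{\left(13,-12 \right)} + R\right) = \left(-2 - 16\right) \left(-2 + 6\right) = \left(-18\right) 4 = -72$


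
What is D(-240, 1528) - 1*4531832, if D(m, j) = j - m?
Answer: -4530064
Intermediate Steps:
D(-240, 1528) - 1*4531832 = (1528 - 1*(-240)) - 1*4531832 = (1528 + 240) - 4531832 = 1768 - 4531832 = -4530064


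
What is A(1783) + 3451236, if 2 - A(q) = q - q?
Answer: 3451238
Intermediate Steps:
A(q) = 2 (A(q) = 2 - (q - q) = 2 - 1*0 = 2 + 0 = 2)
A(1783) + 3451236 = 2 + 3451236 = 3451238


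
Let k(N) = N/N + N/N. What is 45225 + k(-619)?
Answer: 45227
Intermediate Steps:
k(N) = 2 (k(N) = 1 + 1 = 2)
45225 + k(-619) = 45225 + 2 = 45227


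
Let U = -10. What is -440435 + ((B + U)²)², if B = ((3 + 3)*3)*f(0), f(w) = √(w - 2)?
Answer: -399331 + 394560*I*√2 ≈ -3.9933e+5 + 5.5799e+5*I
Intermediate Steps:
f(w) = √(-2 + w)
B = 18*I*√2 (B = ((3 + 3)*3)*√(-2 + 0) = (6*3)*√(-2) = 18*(I*√2) = 18*I*√2 ≈ 25.456*I)
-440435 + ((B + U)²)² = -440435 + ((18*I*√2 - 10)²)² = -440435 + ((-10 + 18*I*√2)²)² = -440435 + (-10 + 18*I*√2)⁴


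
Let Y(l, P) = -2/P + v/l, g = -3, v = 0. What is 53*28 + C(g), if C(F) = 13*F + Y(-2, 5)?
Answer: 7223/5 ≈ 1444.6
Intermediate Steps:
Y(l, P) = -2/P (Y(l, P) = -2/P + 0/l = -2/P + 0 = -2/P)
C(F) = -⅖ + 13*F (C(F) = 13*F - 2/5 = 13*F - 2*⅕ = 13*F - ⅖ = -⅖ + 13*F)
53*28 + C(g) = 53*28 + (-⅖ + 13*(-3)) = 1484 + (-⅖ - 39) = 1484 - 197/5 = 7223/5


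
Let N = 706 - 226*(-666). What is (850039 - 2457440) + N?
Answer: -1456179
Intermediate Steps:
N = 151222 (N = 706 + 150516 = 151222)
(850039 - 2457440) + N = (850039 - 2457440) + 151222 = -1607401 + 151222 = -1456179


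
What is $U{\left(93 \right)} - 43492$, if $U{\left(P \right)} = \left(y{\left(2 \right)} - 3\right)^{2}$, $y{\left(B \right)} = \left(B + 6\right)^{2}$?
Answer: $-39771$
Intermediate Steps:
$y{\left(B \right)} = \left(6 + B\right)^{2}$
$U{\left(P \right)} = 3721$ ($U{\left(P \right)} = \left(\left(6 + 2\right)^{2} - 3\right)^{2} = \left(8^{2} - 3\right)^{2} = \left(64 - 3\right)^{2} = 61^{2} = 3721$)
$U{\left(93 \right)} - 43492 = 3721 - 43492 = -39771$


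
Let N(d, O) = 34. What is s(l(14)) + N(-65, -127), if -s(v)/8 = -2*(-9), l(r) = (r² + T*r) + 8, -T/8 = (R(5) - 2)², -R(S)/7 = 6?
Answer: -110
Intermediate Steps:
R(S) = -42 (R(S) = -7*6 = -42)
T = -15488 (T = -8*(-42 - 2)² = -8*(-44)² = -8*1936 = -15488)
l(r) = 8 + r² - 15488*r (l(r) = (r² - 15488*r) + 8 = 8 + r² - 15488*r)
s(v) = -144 (s(v) = -(-8)*2*(-9) = -(-8)*(-18) = -8*18 = -144)
s(l(14)) + N(-65, -127) = -144 + 34 = -110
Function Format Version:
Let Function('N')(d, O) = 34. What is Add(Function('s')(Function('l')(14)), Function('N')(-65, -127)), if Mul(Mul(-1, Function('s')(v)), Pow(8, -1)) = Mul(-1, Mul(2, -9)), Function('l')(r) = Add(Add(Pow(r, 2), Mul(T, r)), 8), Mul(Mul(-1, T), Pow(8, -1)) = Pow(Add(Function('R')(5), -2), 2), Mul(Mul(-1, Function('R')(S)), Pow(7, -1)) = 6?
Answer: -110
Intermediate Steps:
Function('R')(S) = -42 (Function('R')(S) = Mul(-7, 6) = -42)
T = -15488 (T = Mul(-8, Pow(Add(-42, -2), 2)) = Mul(-8, Pow(-44, 2)) = Mul(-8, 1936) = -15488)
Function('l')(r) = Add(8, Pow(r, 2), Mul(-15488, r)) (Function('l')(r) = Add(Add(Pow(r, 2), Mul(-15488, r)), 8) = Add(8, Pow(r, 2), Mul(-15488, r)))
Function('s')(v) = -144 (Function('s')(v) = Mul(-8, Mul(-1, Mul(2, -9))) = Mul(-8, Mul(-1, -18)) = Mul(-8, 18) = -144)
Add(Function('s')(Function('l')(14)), Function('N')(-65, -127)) = Add(-144, 34) = -110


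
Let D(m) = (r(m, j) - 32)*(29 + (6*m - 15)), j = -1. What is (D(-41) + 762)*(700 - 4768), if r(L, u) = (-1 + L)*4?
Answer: -191855016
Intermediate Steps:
r(L, u) = -4 + 4*L
D(m) = (-36 + 4*m)*(14 + 6*m) (D(m) = ((-4 + 4*m) - 32)*(29 + (6*m - 15)) = (-36 + 4*m)*(29 + (-15 + 6*m)) = (-36 + 4*m)*(14 + 6*m))
(D(-41) + 762)*(700 - 4768) = ((-504 - 160*(-41) + 24*(-41)²) + 762)*(700 - 4768) = ((-504 + 6560 + 24*1681) + 762)*(-4068) = ((-504 + 6560 + 40344) + 762)*(-4068) = (46400 + 762)*(-4068) = 47162*(-4068) = -191855016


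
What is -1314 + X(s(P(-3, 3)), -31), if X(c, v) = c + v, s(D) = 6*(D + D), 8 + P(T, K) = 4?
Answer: -1393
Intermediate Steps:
P(T, K) = -4 (P(T, K) = -8 + 4 = -4)
s(D) = 12*D (s(D) = 6*(2*D) = 12*D)
-1314 + X(s(P(-3, 3)), -31) = -1314 + (12*(-4) - 31) = -1314 + (-48 - 31) = -1314 - 79 = -1393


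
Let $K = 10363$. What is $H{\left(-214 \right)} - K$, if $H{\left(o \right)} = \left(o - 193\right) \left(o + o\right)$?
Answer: $163833$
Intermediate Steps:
$H{\left(o \right)} = 2 o \left(-193 + o\right)$ ($H{\left(o \right)} = \left(-193 + o\right) 2 o = 2 o \left(-193 + o\right)$)
$H{\left(-214 \right)} - K = 2 \left(-214\right) \left(-193 - 214\right) - 10363 = 2 \left(-214\right) \left(-407\right) - 10363 = 174196 - 10363 = 163833$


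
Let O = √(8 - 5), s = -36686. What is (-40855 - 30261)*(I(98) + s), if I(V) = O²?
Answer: 2608748228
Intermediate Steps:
O = √3 ≈ 1.7320
I(V) = 3 (I(V) = (√3)² = 3)
(-40855 - 30261)*(I(98) + s) = (-40855 - 30261)*(3 - 36686) = -71116*(-36683) = 2608748228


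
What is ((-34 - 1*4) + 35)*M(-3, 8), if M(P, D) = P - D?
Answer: 33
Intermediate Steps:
((-34 - 1*4) + 35)*M(-3, 8) = ((-34 - 1*4) + 35)*(-3 - 1*8) = ((-34 - 4) + 35)*(-3 - 8) = (-38 + 35)*(-11) = -3*(-11) = 33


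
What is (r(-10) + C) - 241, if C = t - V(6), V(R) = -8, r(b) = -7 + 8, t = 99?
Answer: -133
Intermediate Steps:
r(b) = 1
C = 107 (C = 99 - 1*(-8) = 99 + 8 = 107)
(r(-10) + C) - 241 = (1 + 107) - 241 = 108 - 241 = -133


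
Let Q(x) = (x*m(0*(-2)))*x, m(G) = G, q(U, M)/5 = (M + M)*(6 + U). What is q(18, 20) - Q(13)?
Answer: 4800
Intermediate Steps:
q(U, M) = 10*M*(6 + U) (q(U, M) = 5*((M + M)*(6 + U)) = 5*((2*M)*(6 + U)) = 5*(2*M*(6 + U)) = 10*M*(6 + U))
Q(x) = 0 (Q(x) = (x*(0*(-2)))*x = (x*0)*x = 0*x = 0)
q(18, 20) - Q(13) = 10*20*(6 + 18) - 1*0 = 10*20*24 + 0 = 4800 + 0 = 4800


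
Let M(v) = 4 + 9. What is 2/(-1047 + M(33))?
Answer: -1/517 ≈ -0.0019342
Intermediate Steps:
M(v) = 13
2/(-1047 + M(33)) = 2/(-1047 + 13) = 2/(-1034) = -1/1034*2 = -1/517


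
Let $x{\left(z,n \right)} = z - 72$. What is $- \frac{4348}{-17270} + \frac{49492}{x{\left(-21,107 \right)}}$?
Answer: $- \frac{427161238}{803055} \approx -531.92$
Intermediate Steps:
$x{\left(z,n \right)} = -72 + z$ ($x{\left(z,n \right)} = z - 72 = -72 + z$)
$- \frac{4348}{-17270} + \frac{49492}{x{\left(-21,107 \right)}} = - \frac{4348}{-17270} + \frac{49492}{-72 - 21} = \left(-4348\right) \left(- \frac{1}{17270}\right) + \frac{49492}{-93} = \frac{2174}{8635} + 49492 \left(- \frac{1}{93}\right) = \frac{2174}{8635} - \frac{49492}{93} = - \frac{427161238}{803055}$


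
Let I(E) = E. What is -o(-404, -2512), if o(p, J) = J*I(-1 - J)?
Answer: 6307632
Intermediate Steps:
o(p, J) = J*(-1 - J)
-o(-404, -2512) = -(-1)*(-2512)*(1 - 2512) = -(-1)*(-2512)*(-2511) = -1*(-6307632) = 6307632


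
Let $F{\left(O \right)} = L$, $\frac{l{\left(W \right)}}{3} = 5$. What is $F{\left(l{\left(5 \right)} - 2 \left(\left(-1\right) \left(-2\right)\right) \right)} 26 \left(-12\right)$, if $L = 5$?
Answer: $-1560$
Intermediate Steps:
$l{\left(W \right)} = 15$ ($l{\left(W \right)} = 3 \cdot 5 = 15$)
$F{\left(O \right)} = 5$
$F{\left(l{\left(5 \right)} - 2 \left(\left(-1\right) \left(-2\right)\right) \right)} 26 \left(-12\right) = 5 \cdot 26 \left(-12\right) = 130 \left(-12\right) = -1560$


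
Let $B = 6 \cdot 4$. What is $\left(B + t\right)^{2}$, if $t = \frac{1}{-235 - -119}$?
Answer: $\frac{7745089}{13456} \approx 575.59$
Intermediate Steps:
$B = 24$
$t = - \frac{1}{116}$ ($t = \frac{1}{-235 + 119} = \frac{1}{-116} = - \frac{1}{116} \approx -0.0086207$)
$\left(B + t\right)^{2} = \left(24 - \frac{1}{116}\right)^{2} = \left(\frac{2783}{116}\right)^{2} = \frac{7745089}{13456}$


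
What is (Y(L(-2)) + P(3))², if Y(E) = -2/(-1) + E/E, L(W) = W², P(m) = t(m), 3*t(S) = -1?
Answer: 64/9 ≈ 7.1111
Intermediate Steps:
t(S) = -⅓ (t(S) = (⅓)*(-1) = -⅓)
P(m) = -⅓
Y(E) = 3 (Y(E) = -2*(-1) + 1 = 2 + 1 = 3)
(Y(L(-2)) + P(3))² = (3 - ⅓)² = (8/3)² = 64/9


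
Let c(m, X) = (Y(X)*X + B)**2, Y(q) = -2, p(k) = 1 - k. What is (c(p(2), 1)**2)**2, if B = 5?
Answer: 6561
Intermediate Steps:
c(m, X) = (5 - 2*X)**2 (c(m, X) = (-2*X + 5)**2 = (5 - 2*X)**2)
(c(p(2), 1)**2)**2 = (((5 - 2*1)**2)**2)**2 = (((5 - 2)**2)**2)**2 = ((3**2)**2)**2 = (9**2)**2 = 81**2 = 6561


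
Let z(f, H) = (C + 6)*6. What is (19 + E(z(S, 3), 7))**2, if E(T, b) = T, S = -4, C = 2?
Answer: 4489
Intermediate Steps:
z(f, H) = 48 (z(f, H) = (2 + 6)*6 = 8*6 = 48)
(19 + E(z(S, 3), 7))**2 = (19 + 48)**2 = 67**2 = 4489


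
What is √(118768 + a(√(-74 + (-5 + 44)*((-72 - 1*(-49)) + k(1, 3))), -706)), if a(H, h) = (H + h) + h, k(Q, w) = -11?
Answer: √(117356 + 10*I*√14) ≈ 342.57 + 0.055*I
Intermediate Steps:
a(H, h) = H + 2*h
√(118768 + a(√(-74 + (-5 + 44)*((-72 - 1*(-49)) + k(1, 3))), -706)) = √(118768 + (√(-74 + (-5 + 44)*((-72 - 1*(-49)) - 11)) + 2*(-706))) = √(118768 + (√(-74 + 39*((-72 + 49) - 11)) - 1412)) = √(118768 + (√(-74 + 39*(-23 - 11)) - 1412)) = √(118768 + (√(-74 + 39*(-34)) - 1412)) = √(118768 + (√(-74 - 1326) - 1412)) = √(118768 + (√(-1400) - 1412)) = √(118768 + (10*I*√14 - 1412)) = √(118768 + (-1412 + 10*I*√14)) = √(117356 + 10*I*√14)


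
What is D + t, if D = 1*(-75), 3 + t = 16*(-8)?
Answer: -206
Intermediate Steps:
t = -131 (t = -3 + 16*(-8) = -3 - 128 = -131)
D = -75
D + t = -75 - 131 = -206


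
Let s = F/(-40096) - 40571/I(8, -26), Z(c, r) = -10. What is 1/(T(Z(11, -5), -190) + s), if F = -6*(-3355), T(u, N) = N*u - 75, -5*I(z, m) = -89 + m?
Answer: 461104/27915897 ≈ 0.016518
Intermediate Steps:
I(z, m) = 89/5 - m/5 (I(z, m) = -(-89 + m)/5 = 89/5 - m/5)
T(u, N) = -75 + N*u
F = 20130
s = -813598903/461104 (s = 20130/(-40096) - 40571/(89/5 - ⅕*(-26)) = 20130*(-1/40096) - 40571/(89/5 + 26/5) = -10065/20048 - 40571/23 = -813598903/461104 ≈ -1764.5)
1/(T(Z(11, -5), -190) + s) = 1/((-75 - 190*(-10)) - 813598903/461104) = 1/((-75 + 1900) - 813598903/461104) = 1/(1825 - 813598903/461104) = 1/(27915897/461104) = 461104/27915897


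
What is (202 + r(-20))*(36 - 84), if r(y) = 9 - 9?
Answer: -9696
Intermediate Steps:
r(y) = 0
(202 + r(-20))*(36 - 84) = (202 + 0)*(36 - 84) = 202*(-48) = -9696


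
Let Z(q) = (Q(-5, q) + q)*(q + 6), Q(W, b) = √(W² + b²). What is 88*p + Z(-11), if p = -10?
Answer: -825 - 5*√146 ≈ -885.42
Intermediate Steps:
Z(q) = (6 + q)*(q + √(25 + q²)) (Z(q) = (√((-5)² + q²) + q)*(q + 6) = (√(25 + q²) + q)*(6 + q) = (q + √(25 + q²))*(6 + q) = (6 + q)*(q + √(25 + q²)))
88*p + Z(-11) = 88*(-10) + ((-11)² + 6*(-11) + 6*√(25 + (-11)²) - 11*√(25 + (-11)²)) = -880 + (121 - 66 + 6*√(25 + 121) - 11*√(25 + 121)) = -880 + (121 - 66 + 6*√146 - 11*√146) = -880 + (55 - 5*√146) = -825 - 5*√146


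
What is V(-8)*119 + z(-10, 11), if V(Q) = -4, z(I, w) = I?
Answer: -486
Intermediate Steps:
V(-8)*119 + z(-10, 11) = -4*119 - 10 = -476 - 10 = -486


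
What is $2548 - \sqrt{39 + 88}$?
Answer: $2548 - \sqrt{127} \approx 2536.7$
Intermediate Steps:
$2548 - \sqrt{39 + 88} = 2548 - \sqrt{127}$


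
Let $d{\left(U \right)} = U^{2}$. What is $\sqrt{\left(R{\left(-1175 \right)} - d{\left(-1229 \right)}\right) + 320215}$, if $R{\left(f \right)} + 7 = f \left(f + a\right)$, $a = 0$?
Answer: $2 \sqrt{47598} \approx 436.34$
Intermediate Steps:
$R{\left(f \right)} = -7 + f^{2}$ ($R{\left(f \right)} = -7 + f \left(f + 0\right) = -7 + f f = -7 + f^{2}$)
$\sqrt{\left(R{\left(-1175 \right)} - d{\left(-1229 \right)}\right) + 320215} = \sqrt{\left(\left(-7 + \left(-1175\right)^{2}\right) - \left(-1229\right)^{2}\right) + 320215} = \sqrt{\left(\left(-7 + 1380625\right) - 1510441\right) + 320215} = \sqrt{\left(1380618 - 1510441\right) + 320215} = \sqrt{-129823 + 320215} = \sqrt{190392} = 2 \sqrt{47598}$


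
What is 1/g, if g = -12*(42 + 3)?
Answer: -1/540 ≈ -0.0018519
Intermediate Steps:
g = -540 (g = -12*45 = -540)
1/g = 1/(-540) = -1/540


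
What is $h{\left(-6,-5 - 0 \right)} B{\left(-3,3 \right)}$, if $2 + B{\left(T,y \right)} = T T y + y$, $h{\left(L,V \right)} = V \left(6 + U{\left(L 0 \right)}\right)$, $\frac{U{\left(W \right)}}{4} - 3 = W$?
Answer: $-2520$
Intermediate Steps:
$U{\left(W \right)} = 12 + 4 W$
$h{\left(L,V \right)} = 18 V$ ($h{\left(L,V \right)} = V \left(6 + \left(12 + 4 L 0\right)\right) = V \left(6 + \left(12 + 4 \cdot 0\right)\right) = V \left(6 + \left(12 + 0\right)\right) = V \left(6 + 12\right) = V 18 = 18 V$)
$B{\left(T,y \right)} = -2 + y + y T^{2}$ ($B{\left(T,y \right)} = -2 + \left(T T y + y\right) = -2 + \left(T^{2} y + y\right) = -2 + \left(y T^{2} + y\right) = -2 + \left(y + y T^{2}\right) = -2 + y + y T^{2}$)
$h{\left(-6,-5 - 0 \right)} B{\left(-3,3 \right)} = 18 \left(-5 - 0\right) \left(-2 + 3 + 3 \left(-3\right)^{2}\right) = 18 \left(-5 + 0\right) \left(-2 + 3 + 3 \cdot 9\right) = 18 \left(-5\right) \left(-2 + 3 + 27\right) = \left(-90\right) 28 = -2520$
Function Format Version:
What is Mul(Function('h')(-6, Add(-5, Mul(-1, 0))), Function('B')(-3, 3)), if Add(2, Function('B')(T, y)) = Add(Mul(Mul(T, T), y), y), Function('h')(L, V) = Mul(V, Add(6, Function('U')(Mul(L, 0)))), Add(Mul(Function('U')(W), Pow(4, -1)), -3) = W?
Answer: -2520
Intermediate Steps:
Function('U')(W) = Add(12, Mul(4, W))
Function('h')(L, V) = Mul(18, V) (Function('h')(L, V) = Mul(V, Add(6, Add(12, Mul(4, Mul(L, 0))))) = Mul(V, Add(6, Add(12, Mul(4, 0)))) = Mul(V, Add(6, Add(12, 0))) = Mul(V, Add(6, 12)) = Mul(V, 18) = Mul(18, V))
Function('B')(T, y) = Add(-2, y, Mul(y, Pow(T, 2))) (Function('B')(T, y) = Add(-2, Add(Mul(Mul(T, T), y), y)) = Add(-2, Add(Mul(Pow(T, 2), y), y)) = Add(-2, Add(Mul(y, Pow(T, 2)), y)) = Add(-2, Add(y, Mul(y, Pow(T, 2)))) = Add(-2, y, Mul(y, Pow(T, 2))))
Mul(Function('h')(-6, Add(-5, Mul(-1, 0))), Function('B')(-3, 3)) = Mul(Mul(18, Add(-5, Mul(-1, 0))), Add(-2, 3, Mul(3, Pow(-3, 2)))) = Mul(Mul(18, Add(-5, 0)), Add(-2, 3, Mul(3, 9))) = Mul(Mul(18, -5), Add(-2, 3, 27)) = Mul(-90, 28) = -2520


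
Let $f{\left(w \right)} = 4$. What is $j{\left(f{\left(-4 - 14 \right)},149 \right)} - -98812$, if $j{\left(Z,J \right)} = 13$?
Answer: $98825$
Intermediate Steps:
$j{\left(f{\left(-4 - 14 \right)},149 \right)} - -98812 = 13 - -98812 = 13 + 98812 = 98825$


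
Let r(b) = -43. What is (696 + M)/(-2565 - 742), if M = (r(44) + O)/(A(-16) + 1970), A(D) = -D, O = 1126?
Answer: -461113/2189234 ≈ -0.21063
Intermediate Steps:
M = 361/662 (M = (-43 + 1126)/(-1*(-16) + 1970) = 1083/(16 + 1970) = 1083/1986 = 1083*(1/1986) = 361/662 ≈ 0.54532)
(696 + M)/(-2565 - 742) = (696 + 361/662)/(-2565 - 742) = (461113/662)/(-3307) = (461113/662)*(-1/3307) = -461113/2189234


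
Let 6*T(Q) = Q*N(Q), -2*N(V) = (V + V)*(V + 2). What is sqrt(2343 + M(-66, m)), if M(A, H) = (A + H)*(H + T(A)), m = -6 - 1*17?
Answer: I*sqrt(4130906) ≈ 2032.5*I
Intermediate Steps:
N(V) = -V*(2 + V) (N(V) = -(V + V)*(V + 2)/2 = -2*V*(2 + V)/2 = -V*(2 + V))
T(Q) = -Q**2*(2 + Q)/6 (T(Q) = (Q*(-Q*(2 + Q)))/6 = (-Q**2*(2 + Q))/6 = -Q**2*(2 + Q)/6)
m = -23 (m = -6 - 17 = -23)
M(A, H) = (A + H)*(H + A**2*(-2 - A)/6)
sqrt(2343 + M(-66, m)) = sqrt(2343 + ((-23)**2 - 66*(-23) - 1/6*(-66)**3*(2 - 66) - 1/6*(-23)*(-66)**2*(2 - 66))) = sqrt(2343 + (529 + 1518 - 1/6*(-287496)*(-64) - 1/6*(-23)*4356*(-64))) = sqrt(2343 + (529 + 1518 - 3066624 - 1068672)) = sqrt(2343 - 4133249) = sqrt(-4130906) = I*sqrt(4130906)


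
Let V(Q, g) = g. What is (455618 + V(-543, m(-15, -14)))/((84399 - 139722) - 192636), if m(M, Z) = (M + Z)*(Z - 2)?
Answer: -456082/247959 ≈ -1.8393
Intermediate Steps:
m(M, Z) = (-2 + Z)*(M + Z) (m(M, Z) = (M + Z)*(-2 + Z) = (-2 + Z)*(M + Z))
(455618 + V(-543, m(-15, -14)))/((84399 - 139722) - 192636) = (455618 + ((-14)² - 2*(-15) - 2*(-14) - 15*(-14)))/((84399 - 139722) - 192636) = (455618 + (196 + 30 + 28 + 210))/(-55323 - 192636) = (455618 + 464)/(-247959) = 456082*(-1/247959) = -456082/247959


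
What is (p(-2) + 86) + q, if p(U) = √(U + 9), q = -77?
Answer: 9 + √7 ≈ 11.646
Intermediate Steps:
p(U) = √(9 + U)
(p(-2) + 86) + q = (√(9 - 2) + 86) - 77 = (√7 + 86) - 77 = (86 + √7) - 77 = 9 + √7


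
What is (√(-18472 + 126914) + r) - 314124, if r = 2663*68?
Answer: -133040 + √108442 ≈ -1.3271e+5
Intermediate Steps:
r = 181084
(√(-18472 + 126914) + r) - 314124 = (√(-18472 + 126914) + 181084) - 314124 = (√108442 + 181084) - 314124 = (181084 + √108442) - 314124 = -133040 + √108442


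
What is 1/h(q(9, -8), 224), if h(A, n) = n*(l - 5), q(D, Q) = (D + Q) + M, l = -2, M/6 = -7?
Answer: -1/1568 ≈ -0.00063775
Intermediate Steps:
M = -42 (M = 6*(-7) = -42)
q(D, Q) = -42 + D + Q (q(D, Q) = (D + Q) - 42 = -42 + D + Q)
h(A, n) = -7*n (h(A, n) = n*(-2 - 5) = n*(-7) = -7*n)
1/h(q(9, -8), 224) = 1/(-7*224) = 1/(-1568) = -1/1568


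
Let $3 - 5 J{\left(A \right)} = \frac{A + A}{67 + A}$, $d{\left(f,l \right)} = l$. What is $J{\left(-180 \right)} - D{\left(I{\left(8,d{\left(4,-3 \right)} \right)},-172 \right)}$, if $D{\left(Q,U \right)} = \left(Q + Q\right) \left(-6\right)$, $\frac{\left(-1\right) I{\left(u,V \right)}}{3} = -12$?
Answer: $\frac{244059}{565} \approx 431.96$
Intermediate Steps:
$I{\left(u,V \right)} = 36$ ($I{\left(u,V \right)} = \left(-3\right) \left(-12\right) = 36$)
$J{\left(A \right)} = \frac{3}{5} - \frac{2 A}{5 \left(67 + A\right)}$ ($J{\left(A \right)} = \frac{3}{5} - \frac{\left(A + A\right) \frac{1}{67 + A}}{5} = \frac{3}{5} - \frac{2 A \frac{1}{67 + A}}{5} = \frac{3}{5} - \frac{2 A}{5 \left(67 + A\right)}$)
$D{\left(Q,U \right)} = - 12 Q$ ($D{\left(Q,U \right)} = 2 Q \left(-6\right) = - 12 Q$)
$J{\left(-180 \right)} - D{\left(I{\left(8,d{\left(4,-3 \right)} \right)},-172 \right)} = \frac{201 - 180}{5 \left(67 - 180\right)} - \left(-12\right) 36 = \frac{1}{5} \frac{1}{-113} \cdot 21 - -432 = \frac{1}{5} \left(- \frac{1}{113}\right) 21 + 432 = - \frac{21}{565} + 432 = \frac{244059}{565}$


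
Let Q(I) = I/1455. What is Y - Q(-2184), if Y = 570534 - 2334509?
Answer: -855527147/485 ≈ -1.7640e+6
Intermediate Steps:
Q(I) = I/1455 (Q(I) = I*(1/1455) = I/1455)
Y = -1763975
Y - Q(-2184) = -1763975 - (-2184)/1455 = -1763975 - 1*(-728/485) = -1763975 + 728/485 = -855527147/485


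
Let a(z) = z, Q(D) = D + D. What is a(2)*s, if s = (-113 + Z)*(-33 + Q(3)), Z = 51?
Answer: 3348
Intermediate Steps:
Q(D) = 2*D
s = 1674 (s = (-113 + 51)*(-33 + 2*3) = -62*(-33 + 6) = -62*(-27) = 1674)
a(2)*s = 2*1674 = 3348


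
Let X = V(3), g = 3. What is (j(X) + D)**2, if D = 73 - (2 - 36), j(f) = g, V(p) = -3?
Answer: 12100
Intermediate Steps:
X = -3
j(f) = 3
D = 107 (D = 73 - 1*(-34) = 73 + 34 = 107)
(j(X) + D)**2 = (3 + 107)**2 = 110**2 = 12100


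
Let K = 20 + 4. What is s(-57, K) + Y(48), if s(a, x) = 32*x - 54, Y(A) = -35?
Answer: 679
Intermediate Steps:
K = 24
s(a, x) = -54 + 32*x
s(-57, K) + Y(48) = (-54 + 32*24) - 35 = (-54 + 768) - 35 = 714 - 35 = 679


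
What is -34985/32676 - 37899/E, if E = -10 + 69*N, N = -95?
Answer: 1008711199/214517940 ≈ 4.7022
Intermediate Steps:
E = -6565 (E = -10 + 69*(-95) = -10 - 6555 = -6565)
-34985/32676 - 37899/E = -34985/32676 - 37899/(-6565) = -34985*1/32676 - 37899*(-1/6565) = -34985/32676 + 37899/6565 = 1008711199/214517940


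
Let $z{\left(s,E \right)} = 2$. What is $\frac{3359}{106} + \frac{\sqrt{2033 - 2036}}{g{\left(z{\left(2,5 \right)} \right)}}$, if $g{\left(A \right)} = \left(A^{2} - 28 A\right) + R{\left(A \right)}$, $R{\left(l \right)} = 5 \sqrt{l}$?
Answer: $\frac{3359}{106} - \frac{26 i \sqrt{3}}{1327} - \frac{5 i \sqrt{6}}{2654} \approx 31.689 - 0.038551 i$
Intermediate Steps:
$g{\left(A \right)} = A^{2} - 28 A + 5 \sqrt{A}$ ($g{\left(A \right)} = \left(A^{2} - 28 A\right) + 5 \sqrt{A} = A^{2} - 28 A + 5 \sqrt{A}$)
$\frac{3359}{106} + \frac{\sqrt{2033 - 2036}}{g{\left(z{\left(2,5 \right)} \right)}} = \frac{3359}{106} + \frac{\sqrt{2033 - 2036}}{2^{2} - 56 + 5 \sqrt{2}} = 3359 \cdot \frac{1}{106} + \frac{\sqrt{-3}}{4 - 56 + 5 \sqrt{2}} = \frac{3359}{106} + \frac{i \sqrt{3}}{-52 + 5 \sqrt{2}}$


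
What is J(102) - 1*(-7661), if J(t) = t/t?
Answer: 7662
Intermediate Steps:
J(t) = 1
J(102) - 1*(-7661) = 1 - 1*(-7661) = 1 + 7661 = 7662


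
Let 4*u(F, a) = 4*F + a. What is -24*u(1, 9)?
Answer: -78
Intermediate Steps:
u(F, a) = F + a/4 (u(F, a) = (4*F + a)/4 = (a + 4*F)/4 = F + a/4)
-24*u(1, 9) = -24*(1 + (1/4)*9) = -24*(1 + 9/4) = -24*13/4 = -78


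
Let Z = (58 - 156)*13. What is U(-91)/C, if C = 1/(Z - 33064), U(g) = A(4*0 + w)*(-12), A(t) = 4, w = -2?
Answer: 1648224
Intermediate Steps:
U(g) = -48 (U(g) = 4*(-12) = -48)
Z = -1274 (Z = -98*13 = -1274)
C = -1/34338 (C = 1/(-1274 - 33064) = 1/(-34338) = -1/34338 ≈ -2.9122e-5)
U(-91)/C = -48/(-1/34338) = -48*(-34338) = 1648224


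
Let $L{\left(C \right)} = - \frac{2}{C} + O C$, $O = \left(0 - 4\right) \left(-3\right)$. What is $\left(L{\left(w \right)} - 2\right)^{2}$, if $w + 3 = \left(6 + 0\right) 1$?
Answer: $\frac{10000}{9} \approx 1111.1$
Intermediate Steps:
$O = 12$ ($O = \left(-4\right) \left(-3\right) = 12$)
$w = 3$ ($w = -3 + \left(6 + 0\right) 1 = -3 + 6 \cdot 1 = -3 + 6 = 3$)
$L{\left(C \right)} = - \frac{2}{C} + 12 C$
$\left(L{\left(w \right)} - 2\right)^{2} = \left(\left(- \frac{2}{3} + 12 \cdot 3\right) - 2\right)^{2} = \left(\left(\left(-2\right) \frac{1}{3} + 36\right) - 2\right)^{2} = \left(\left(- \frac{2}{3} + 36\right) - 2\right)^{2} = \left(\frac{106}{3} - 2\right)^{2} = \left(\frac{100}{3}\right)^{2} = \frac{10000}{9}$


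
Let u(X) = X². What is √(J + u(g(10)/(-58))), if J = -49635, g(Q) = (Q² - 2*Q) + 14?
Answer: I*√41740826/29 ≈ 222.78*I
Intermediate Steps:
g(Q) = 14 + Q² - 2*Q
√(J + u(g(10)/(-58))) = √(-49635 + ((14 + 10² - 2*10)/(-58))²) = √(-49635 + ((14 + 100 - 20)*(-1/58))²) = √(-49635 + (94*(-1/58))²) = √(-49635 + (-47/29)²) = √(-49635 + 2209/841) = √(-41740826/841) = I*√41740826/29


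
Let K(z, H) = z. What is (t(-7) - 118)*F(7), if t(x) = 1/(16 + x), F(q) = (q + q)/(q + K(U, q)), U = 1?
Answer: -7427/36 ≈ -206.31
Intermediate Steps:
F(q) = 2*q/(1 + q) (F(q) = (q + q)/(q + 1) = (2*q)/(1 + q) = 2*q/(1 + q))
(t(-7) - 118)*F(7) = (1/(16 - 7) - 118)*(2*7/(1 + 7)) = (1/9 - 118)*(2*7/8) = (1/9 - 118)*(2*7*(1/8)) = -1061/9*7/4 = -7427/36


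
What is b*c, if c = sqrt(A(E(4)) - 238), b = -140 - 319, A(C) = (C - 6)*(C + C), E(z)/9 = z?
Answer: -14229*sqrt(2) ≈ -20123.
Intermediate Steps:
E(z) = 9*z
A(C) = 2*C*(-6 + C) (A(C) = (-6 + C)*(2*C) = 2*C*(-6 + C))
b = -459
c = 31*sqrt(2) (c = sqrt(2*(9*4)*(-6 + 9*4) - 238) = sqrt(2*36*(-6 + 36) - 238) = sqrt(2*36*30 - 238) = sqrt(2160 - 238) = sqrt(1922) = 31*sqrt(2) ≈ 43.841)
b*c = -14229*sqrt(2)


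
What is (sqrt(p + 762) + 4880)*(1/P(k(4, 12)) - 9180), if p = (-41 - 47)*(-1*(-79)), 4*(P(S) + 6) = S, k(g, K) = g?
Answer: -44799376 - 45901*I*sqrt(6190)/5 ≈ -4.4799e+7 - 7.2227e+5*I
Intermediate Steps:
P(S) = -6 + S/4
p = -6952 (p = -88*79 = -6952)
(sqrt(p + 762) + 4880)*(1/P(k(4, 12)) - 9180) = (sqrt(-6952 + 762) + 4880)*(1/(-6 + (1/4)*4) - 9180) = (sqrt(-6190) + 4880)*(1/(-6 + 1) - 9180) = (I*sqrt(6190) + 4880)*(1/(-5) - 9180) = (4880 + I*sqrt(6190))*(-1/5 - 9180) = (4880 + I*sqrt(6190))*(-45901/5) = -44799376 - 45901*I*sqrt(6190)/5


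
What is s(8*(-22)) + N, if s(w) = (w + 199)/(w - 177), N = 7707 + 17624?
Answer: 8941820/353 ≈ 25331.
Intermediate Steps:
N = 25331
s(w) = (199 + w)/(-177 + w)
s(8*(-22)) + N = (199 + 8*(-22))/(-177 + 8*(-22)) + 25331 = (199 - 176)/(-177 - 176) + 25331 = 23/(-353) + 25331 = -1/353*23 + 25331 = -23/353 + 25331 = 8941820/353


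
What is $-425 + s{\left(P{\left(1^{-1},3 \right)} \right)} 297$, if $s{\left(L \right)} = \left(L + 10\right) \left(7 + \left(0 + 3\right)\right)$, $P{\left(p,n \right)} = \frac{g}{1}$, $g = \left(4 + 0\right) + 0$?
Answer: $41155$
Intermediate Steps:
$g = 4$ ($g = 4 + 0 = 4$)
$P{\left(p,n \right)} = 4$ ($P{\left(p,n \right)} = \frac{4}{1} = 4 \cdot 1 = 4$)
$s{\left(L \right)} = 100 + 10 L$ ($s{\left(L \right)} = \left(10 + L\right) \left(7 + 3\right) = \left(10 + L\right) 10 = 100 + 10 L$)
$-425 + s{\left(P{\left(1^{-1},3 \right)} \right)} 297 = -425 + \left(100 + 10 \cdot 4\right) 297 = -425 + \left(100 + 40\right) 297 = -425 + 140 \cdot 297 = -425 + 41580 = 41155$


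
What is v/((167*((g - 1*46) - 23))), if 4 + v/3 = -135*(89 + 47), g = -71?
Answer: 13773/5845 ≈ 2.3564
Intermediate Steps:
v = -55092 (v = -12 + 3*(-135*(89 + 47)) = -12 + 3*(-135*136) = -12 + 3*(-18360) = -12 - 55080 = -55092)
v/((167*((g - 1*46) - 23))) = -55092*1/(167*((-71 - 1*46) - 23)) = -55092*1/(167*((-71 - 46) - 23)) = -55092*1/(167*(-117 - 23)) = -55092/(167*(-140)) = -55092/(-23380) = -55092*(-1/23380) = 13773/5845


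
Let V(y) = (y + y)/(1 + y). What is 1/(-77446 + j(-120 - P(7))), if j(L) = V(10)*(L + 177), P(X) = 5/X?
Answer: -77/5955462 ≈ -1.2929e-5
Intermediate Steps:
V(y) = 2*y/(1 + y) (V(y) = (2*y)/(1 + y) = 2*y/(1 + y))
j(L) = 3540/11 + 20*L/11 (j(L) = (2*10/(1 + 10))*(L + 177) = (2*10/11)*(177 + L) = (2*10*(1/11))*(177 + L) = 20*(177 + L)/11 = 3540/11 + 20*L/11)
1/(-77446 + j(-120 - P(7))) = 1/(-77446 + (3540/11 + 20*(-120 - 5/7)/11)) = 1/(-77446 + (3540/11 + (20/11)*(-845/7))) = 1/(-77446 + (3540/11 - 16900/77)) = 1/(-77446 + 7880/77) = 1/(-5955462/77) = -77/5955462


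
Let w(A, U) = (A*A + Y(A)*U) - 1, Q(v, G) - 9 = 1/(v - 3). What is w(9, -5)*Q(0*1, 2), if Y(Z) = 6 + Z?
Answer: 130/3 ≈ 43.333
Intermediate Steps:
Q(v, G) = 9 + 1/(-3 + v) (Q(v, G) = 9 + 1/(v - 3) = 9 + 1/(-3 + v))
w(A, U) = -1 + A² + U*(6 + A) (w(A, U) = (A*A + (6 + A)*U) - 1 = (A² + U*(6 + A)) - 1 = -1 + A² + U*(6 + A))
w(9, -5)*Q(0*1, 2) = (-1 + 9² - 5*(6 + 9))*((-26 + 9*(0*1))/(-3 + 0*1)) = (-1 + 81 - 5*15)*((-26 + 9*0)/(-3 + 0)) = (-1 + 81 - 75)*((-26 + 0)/(-3)) = 5*(-⅓*(-26)) = 5*(26/3) = 130/3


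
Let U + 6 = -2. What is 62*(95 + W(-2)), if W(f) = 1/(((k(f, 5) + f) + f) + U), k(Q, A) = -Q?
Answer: 29419/5 ≈ 5883.8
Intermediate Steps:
U = -8 (U = -6 - 2 = -8)
W(f) = 1/(-8 + f) (W(f) = 1/(((-f + f) + f) - 8) = 1/((0 + f) - 8) = 1/(f - 8) = 1/(-8 + f))
62*(95 + W(-2)) = 62*(95 + 1/(-8 - 2)) = 62*(95 + 1/(-10)) = 62*(95 - ⅒) = 62*(949/10) = 29419/5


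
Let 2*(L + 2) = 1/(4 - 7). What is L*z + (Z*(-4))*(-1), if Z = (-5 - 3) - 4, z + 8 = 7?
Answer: -275/6 ≈ -45.833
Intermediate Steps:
z = -1 (z = -8 + 7 = -1)
Z = -12 (Z = -8 - 4 = -12)
L = -13/6 (L = -2 + 1/(2*(4 - 7)) = -2 + (½)/(-3) = -2 + (½)*(-⅓) = -2 - ⅙ = -13/6 ≈ -2.1667)
L*z + (Z*(-4))*(-1) = -13/6*(-1) - 12*(-4)*(-1) = 13/6 + 48*(-1) = 13/6 - 48 = -275/6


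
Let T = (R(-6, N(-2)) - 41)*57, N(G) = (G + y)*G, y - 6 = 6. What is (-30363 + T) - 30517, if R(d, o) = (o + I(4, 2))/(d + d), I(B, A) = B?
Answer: -63141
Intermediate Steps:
y = 12 (y = 6 + 6 = 12)
N(G) = G*(12 + G) (N(G) = (G + 12)*G = (12 + G)*G = G*(12 + G))
R(d, o) = (4 + o)/(2*d) (R(d, o) = (o + 4)/(d + d) = (4 + o)/((2*d)) = (4 + o)*(1/(2*d)) = (4 + o)/(2*d))
T = -2261 (T = ((1/2)*(4 - 2*(12 - 2))/(-6) - 41)*57 = ((1/2)*(-1/6)*(4 - 2*10) - 41)*57 = ((1/2)*(-1/6)*(4 - 20) - 41)*57 = ((1/2)*(-1/6)*(-16) - 41)*57 = (4/3 - 41)*57 = -119/3*57 = -2261)
(-30363 + T) - 30517 = (-30363 - 2261) - 30517 = -32624 - 30517 = -63141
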